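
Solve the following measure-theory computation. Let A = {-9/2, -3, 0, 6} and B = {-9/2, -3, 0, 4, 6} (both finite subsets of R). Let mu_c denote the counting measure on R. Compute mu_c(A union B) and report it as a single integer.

Counting measure on a finite set equals cardinality. By inclusion-exclusion, |A union B| = |A| + |B| - |A cap B|.
|A| = 4, |B| = 5, |A cap B| = 4.
So mu_c(A union B) = 4 + 5 - 4 = 5.

5


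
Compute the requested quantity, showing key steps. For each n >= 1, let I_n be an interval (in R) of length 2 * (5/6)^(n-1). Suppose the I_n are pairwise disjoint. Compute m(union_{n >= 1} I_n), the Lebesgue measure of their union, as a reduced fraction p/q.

By countable additivity of the Lebesgue measure on pairwise disjoint measurable sets,
  m(union_{n >= 1} I_n) = sum_{n >= 1} m(I_n) = sum_{n >= 1} a * r^(n-1),
  with a = 2 and r = 5/6.
Since 0 < r = 5/6 < 1, the geometric series converges:
  sum_{n >= 1} a * r^(n-1) = a / (1 - r).
  = 2 / (1 - 5/6)
  = 2 / (1/6)
  = 12.

12


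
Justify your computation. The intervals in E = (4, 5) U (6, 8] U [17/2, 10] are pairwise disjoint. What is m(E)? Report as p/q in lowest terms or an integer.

For pairwise disjoint intervals, m(union_i I_i) = sum_i m(I_i),
and m is invariant under swapping open/closed endpoints (single points have measure 0).
So m(E) = sum_i (b_i - a_i).
  I_1 has length 5 - 4 = 1.
  I_2 has length 8 - 6 = 2.
  I_3 has length 10 - 17/2 = 3/2.
Summing:
  m(E) = 1 + 2 + 3/2 = 9/2.

9/2


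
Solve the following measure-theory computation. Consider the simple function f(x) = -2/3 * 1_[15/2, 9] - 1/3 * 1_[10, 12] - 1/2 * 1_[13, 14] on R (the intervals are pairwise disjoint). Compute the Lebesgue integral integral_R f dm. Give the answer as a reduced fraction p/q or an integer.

For a simple function f = sum_i c_i * 1_{A_i} with disjoint A_i,
  integral f dm = sum_i c_i * m(A_i).
Lengths of the A_i:
  m(A_1) = 9 - 15/2 = 3/2.
  m(A_2) = 12 - 10 = 2.
  m(A_3) = 14 - 13 = 1.
Contributions c_i * m(A_i):
  (-2/3) * (3/2) = -1.
  (-1/3) * (2) = -2/3.
  (-1/2) * (1) = -1/2.
Total: -1 - 2/3 - 1/2 = -13/6.

-13/6


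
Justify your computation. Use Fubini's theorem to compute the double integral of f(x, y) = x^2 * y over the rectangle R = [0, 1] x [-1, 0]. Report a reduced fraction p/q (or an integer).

f(x, y) is a tensor product of a function of x and a function of y, and both factors are bounded continuous (hence Lebesgue integrable) on the rectangle, so Fubini's theorem applies:
  integral_R f d(m x m) = (integral_a1^b1 x^2 dx) * (integral_a2^b2 y dy).
Inner integral in x: integral_{0}^{1} x^2 dx = (1^3 - 0^3)/3
  = 1/3.
Inner integral in y: integral_{-1}^{0} y dy = (0^2 - (-1)^2)/2
  = -1/2.
Product: (1/3) * (-1/2) = -1/6.

-1/6


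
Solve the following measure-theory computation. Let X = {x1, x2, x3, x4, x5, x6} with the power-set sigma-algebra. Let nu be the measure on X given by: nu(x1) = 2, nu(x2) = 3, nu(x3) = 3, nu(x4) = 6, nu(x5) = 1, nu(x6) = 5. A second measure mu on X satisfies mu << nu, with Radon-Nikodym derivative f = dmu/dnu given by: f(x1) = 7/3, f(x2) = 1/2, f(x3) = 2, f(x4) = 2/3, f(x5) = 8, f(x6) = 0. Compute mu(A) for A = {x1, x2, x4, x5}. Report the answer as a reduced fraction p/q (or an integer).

By the defining property of the Radon-Nikodym derivative, for every measurable set A,
  mu(A) = integral_A f dnu.
Since nu is a discrete measure concentrated on the atoms of X, the integral over A reduces to the sum
  mu(A) = sum_{x in A} f(x) * nu({x}).
Computing each term:
  x1: f(x1) * nu(x1) = 7/3 * 2 = 14/3.
  x2: f(x2) * nu(x2) = 1/2 * 3 = 3/2.
  x4: f(x4) * nu(x4) = 2/3 * 6 = 4.
  x5: f(x5) * nu(x5) = 8 * 1 = 8.
Summing: mu(A) = 14/3 + 3/2 + 4 + 8 = 109/6.

109/6


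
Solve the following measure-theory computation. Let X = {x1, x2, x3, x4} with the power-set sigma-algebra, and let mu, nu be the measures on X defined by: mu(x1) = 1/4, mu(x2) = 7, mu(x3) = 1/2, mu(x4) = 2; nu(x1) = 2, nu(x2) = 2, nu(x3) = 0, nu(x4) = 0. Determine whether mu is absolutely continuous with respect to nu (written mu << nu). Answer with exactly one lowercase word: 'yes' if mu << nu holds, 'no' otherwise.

mu << nu means: every nu-null measurable set is also mu-null; equivalently, for every atom x, if nu({x}) = 0 then mu({x}) = 0.
Checking each atom:
  x1: nu = 2 > 0 -> no constraint.
  x2: nu = 2 > 0 -> no constraint.
  x3: nu = 0, mu = 1/2 > 0 -> violates mu << nu.
  x4: nu = 0, mu = 2 > 0 -> violates mu << nu.
The atom(s) x3, x4 violate the condition (nu = 0 but mu > 0). Therefore mu is NOT absolutely continuous w.r.t. nu.

no


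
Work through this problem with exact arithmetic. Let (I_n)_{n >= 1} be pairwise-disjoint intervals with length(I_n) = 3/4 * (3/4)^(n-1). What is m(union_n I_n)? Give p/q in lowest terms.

By countable additivity of the Lebesgue measure on pairwise disjoint measurable sets,
  m(union_{n >= 1} I_n) = sum_{n >= 1} m(I_n) = sum_{n >= 1} a * r^(n-1),
  with a = 3/4 and r = 3/4.
Since 0 < r = 3/4 < 1, the geometric series converges:
  sum_{n >= 1} a * r^(n-1) = a / (1 - r).
  = 3/4 / (1 - 3/4)
  = 3/4 / (1/4)
  = 3.

3


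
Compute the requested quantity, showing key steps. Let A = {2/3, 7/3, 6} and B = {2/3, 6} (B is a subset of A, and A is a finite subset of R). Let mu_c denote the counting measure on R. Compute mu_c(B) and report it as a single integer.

Counting measure assigns mu_c(E) = |E| (number of elements) when E is finite.
B has 2 element(s), so mu_c(B) = 2.

2


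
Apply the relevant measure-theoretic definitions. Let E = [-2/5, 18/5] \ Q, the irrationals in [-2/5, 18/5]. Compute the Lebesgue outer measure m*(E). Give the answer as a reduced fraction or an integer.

The interval I = [-2/5, 18/5] has m(I) = 18/5 - (-2/5) = 4 (endpoints are measure-zero, so open/closed/half-open agree). Write I = (I cap Q) u (I \ Q). The rationals in I are countable, so m*(I cap Q) = 0 (cover each rational by intervals whose total length is arbitrarily small). By countable subadditivity m*(I) <= m*(I cap Q) + m*(I \ Q), hence m*(I \ Q) >= m(I) = 4. The reverse inequality m*(I \ Q) <= m*(I) = 4 is trivial since (I \ Q) is a subset of I. Therefore m*(I \ Q) = 4.

4


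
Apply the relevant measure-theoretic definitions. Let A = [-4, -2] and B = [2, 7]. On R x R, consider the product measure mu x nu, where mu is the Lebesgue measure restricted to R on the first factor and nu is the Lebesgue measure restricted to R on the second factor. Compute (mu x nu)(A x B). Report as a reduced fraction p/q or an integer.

For a measurable rectangle A x B, the product measure satisfies
  (mu x nu)(A x B) = mu(A) * nu(B).
  mu(A) = 2.
  nu(B) = 5.
  (mu x nu)(A x B) = 2 * 5 = 10.

10


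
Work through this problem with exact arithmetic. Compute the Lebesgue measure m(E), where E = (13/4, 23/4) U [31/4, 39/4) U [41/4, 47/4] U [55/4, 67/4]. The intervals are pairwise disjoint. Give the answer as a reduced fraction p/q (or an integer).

For pairwise disjoint intervals, m(union_i I_i) = sum_i m(I_i),
and m is invariant under swapping open/closed endpoints (single points have measure 0).
So m(E) = sum_i (b_i - a_i).
  I_1 has length 23/4 - 13/4 = 5/2.
  I_2 has length 39/4 - 31/4 = 2.
  I_3 has length 47/4 - 41/4 = 3/2.
  I_4 has length 67/4 - 55/4 = 3.
Summing:
  m(E) = 5/2 + 2 + 3/2 + 3 = 9.

9


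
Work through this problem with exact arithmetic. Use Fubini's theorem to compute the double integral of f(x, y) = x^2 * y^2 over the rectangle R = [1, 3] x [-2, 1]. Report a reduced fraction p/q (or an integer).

f(x, y) is a tensor product of a function of x and a function of y, and both factors are bounded continuous (hence Lebesgue integrable) on the rectangle, so Fubini's theorem applies:
  integral_R f d(m x m) = (integral_a1^b1 x^2 dx) * (integral_a2^b2 y^2 dy).
Inner integral in x: integral_{1}^{3} x^2 dx = (3^3 - 1^3)/3
  = 26/3.
Inner integral in y: integral_{-2}^{1} y^2 dy = (1^3 - (-2)^3)/3
  = 3.
Product: (26/3) * (3) = 26.

26


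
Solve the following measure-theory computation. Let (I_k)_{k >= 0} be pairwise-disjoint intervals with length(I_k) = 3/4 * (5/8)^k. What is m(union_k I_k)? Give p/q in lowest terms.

By countable additivity of the Lebesgue measure on pairwise disjoint measurable sets,
  m(union_{k >= 0} I_k) = sum_{k >= 0} m(I_k) = sum_{k >= 0} a * r^k,
  with a = 3/4 and r = 5/8.
Since 0 < r = 5/8 < 1, the geometric series converges:
  sum_{k >= 0} a * r^k = a / (1 - r).
  = 3/4 / (1 - 5/8)
  = 3/4 / (3/8)
  = 2.

2


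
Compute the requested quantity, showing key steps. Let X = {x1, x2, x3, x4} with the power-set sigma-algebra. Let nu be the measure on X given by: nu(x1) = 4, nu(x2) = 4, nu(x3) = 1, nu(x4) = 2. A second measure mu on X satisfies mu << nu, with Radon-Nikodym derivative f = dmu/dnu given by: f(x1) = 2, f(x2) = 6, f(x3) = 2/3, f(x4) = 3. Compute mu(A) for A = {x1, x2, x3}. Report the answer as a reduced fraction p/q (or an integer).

By the defining property of the Radon-Nikodym derivative, for every measurable set A,
  mu(A) = integral_A f dnu.
Since nu is a discrete measure concentrated on the atoms of X, the integral over A reduces to the sum
  mu(A) = sum_{x in A} f(x) * nu({x}).
Computing each term:
  x1: f(x1) * nu(x1) = 2 * 4 = 8.
  x2: f(x2) * nu(x2) = 6 * 4 = 24.
  x3: f(x3) * nu(x3) = 2/3 * 1 = 2/3.
Summing: mu(A) = 8 + 24 + 2/3 = 98/3.

98/3


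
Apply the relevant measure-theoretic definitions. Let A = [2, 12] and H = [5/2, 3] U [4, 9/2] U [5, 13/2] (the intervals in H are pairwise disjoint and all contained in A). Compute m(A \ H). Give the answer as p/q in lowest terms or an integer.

The ambient interval has length m(A) = 12 - 2 = 10.
Since the holes are disjoint and sit inside A, by finite additivity
  m(H) = sum_i (b_i - a_i), and m(A \ H) = m(A) - m(H).
Computing the hole measures:
  m(H_1) = 3 - 5/2 = 1/2.
  m(H_2) = 9/2 - 4 = 1/2.
  m(H_3) = 13/2 - 5 = 3/2.
Summed: m(H) = 1/2 + 1/2 + 3/2 = 5/2.
So m(A \ H) = 10 - 5/2 = 15/2.

15/2


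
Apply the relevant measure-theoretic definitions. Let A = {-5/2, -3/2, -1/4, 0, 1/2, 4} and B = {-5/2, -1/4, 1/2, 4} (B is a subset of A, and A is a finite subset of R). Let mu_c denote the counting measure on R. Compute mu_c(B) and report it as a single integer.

Counting measure assigns mu_c(E) = |E| (number of elements) when E is finite.
B has 4 element(s), so mu_c(B) = 4.

4


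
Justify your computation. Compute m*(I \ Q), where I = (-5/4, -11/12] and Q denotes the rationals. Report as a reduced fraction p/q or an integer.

The interval I = (-5/4, -11/12] has m(I) = -11/12 - (-5/4) = 1/3 (endpoints are measure-zero, so open/closed/half-open agree). Write I = (I cap Q) u (I \ Q). The rationals in I are countable, so m*(I cap Q) = 0 (cover each rational by intervals whose total length is arbitrarily small). By countable subadditivity m*(I) <= m*(I cap Q) + m*(I \ Q), hence m*(I \ Q) >= m(I) = 1/3. The reverse inequality m*(I \ Q) <= m*(I) = 1/3 is trivial since (I \ Q) is a subset of I. Therefore m*(I \ Q) = 1/3.

1/3


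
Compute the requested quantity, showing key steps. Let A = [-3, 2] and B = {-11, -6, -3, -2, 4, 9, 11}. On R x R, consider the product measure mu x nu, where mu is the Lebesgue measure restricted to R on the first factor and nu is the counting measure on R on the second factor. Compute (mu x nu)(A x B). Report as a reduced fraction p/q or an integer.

For a measurable rectangle A x B, the product measure satisfies
  (mu x nu)(A x B) = mu(A) * nu(B).
  mu(A) = 5.
  nu(B) = 7.
  (mu x nu)(A x B) = 5 * 7 = 35.

35


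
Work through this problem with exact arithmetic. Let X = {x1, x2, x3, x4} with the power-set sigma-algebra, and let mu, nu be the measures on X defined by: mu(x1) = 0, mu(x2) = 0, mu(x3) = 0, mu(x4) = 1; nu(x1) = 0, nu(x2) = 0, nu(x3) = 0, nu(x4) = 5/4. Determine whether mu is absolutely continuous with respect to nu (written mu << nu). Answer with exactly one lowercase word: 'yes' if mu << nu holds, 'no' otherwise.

mu << nu means: every nu-null measurable set is also mu-null; equivalently, for every atom x, if nu({x}) = 0 then mu({x}) = 0.
Checking each atom:
  x1: nu = 0, mu = 0 -> consistent with mu << nu.
  x2: nu = 0, mu = 0 -> consistent with mu << nu.
  x3: nu = 0, mu = 0 -> consistent with mu << nu.
  x4: nu = 5/4 > 0 -> no constraint.
No atom violates the condition. Therefore mu << nu.

yes


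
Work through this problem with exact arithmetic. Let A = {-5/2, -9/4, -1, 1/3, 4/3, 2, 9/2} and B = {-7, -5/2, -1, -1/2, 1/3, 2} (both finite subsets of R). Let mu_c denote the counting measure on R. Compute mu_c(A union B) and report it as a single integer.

Counting measure on a finite set equals cardinality. By inclusion-exclusion, |A union B| = |A| + |B| - |A cap B|.
|A| = 7, |B| = 6, |A cap B| = 4.
So mu_c(A union B) = 7 + 6 - 4 = 9.

9


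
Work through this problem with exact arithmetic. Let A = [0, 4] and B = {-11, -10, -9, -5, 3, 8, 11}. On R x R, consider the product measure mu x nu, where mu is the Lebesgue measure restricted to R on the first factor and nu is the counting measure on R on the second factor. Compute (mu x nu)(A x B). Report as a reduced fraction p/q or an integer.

For a measurable rectangle A x B, the product measure satisfies
  (mu x nu)(A x B) = mu(A) * nu(B).
  mu(A) = 4.
  nu(B) = 7.
  (mu x nu)(A x B) = 4 * 7 = 28.

28


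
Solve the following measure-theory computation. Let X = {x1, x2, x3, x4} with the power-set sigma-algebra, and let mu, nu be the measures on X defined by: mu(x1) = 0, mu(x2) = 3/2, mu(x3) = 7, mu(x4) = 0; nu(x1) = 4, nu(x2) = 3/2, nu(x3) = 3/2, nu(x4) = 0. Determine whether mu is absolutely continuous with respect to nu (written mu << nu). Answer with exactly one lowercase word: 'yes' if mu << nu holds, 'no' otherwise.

mu << nu means: every nu-null measurable set is also mu-null; equivalently, for every atom x, if nu({x}) = 0 then mu({x}) = 0.
Checking each atom:
  x1: nu = 4 > 0 -> no constraint.
  x2: nu = 3/2 > 0 -> no constraint.
  x3: nu = 3/2 > 0 -> no constraint.
  x4: nu = 0, mu = 0 -> consistent with mu << nu.
No atom violates the condition. Therefore mu << nu.

yes


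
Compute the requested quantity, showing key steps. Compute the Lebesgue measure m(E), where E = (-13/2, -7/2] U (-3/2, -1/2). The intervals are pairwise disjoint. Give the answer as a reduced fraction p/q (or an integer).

For pairwise disjoint intervals, m(union_i I_i) = sum_i m(I_i),
and m is invariant under swapping open/closed endpoints (single points have measure 0).
So m(E) = sum_i (b_i - a_i).
  I_1 has length -7/2 - (-13/2) = 3.
  I_2 has length -1/2 - (-3/2) = 1.
Summing:
  m(E) = 3 + 1 = 4.

4


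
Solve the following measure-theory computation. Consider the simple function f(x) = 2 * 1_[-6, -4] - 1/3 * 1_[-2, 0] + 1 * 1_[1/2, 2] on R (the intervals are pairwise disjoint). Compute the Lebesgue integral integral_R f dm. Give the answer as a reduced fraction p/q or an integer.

For a simple function f = sum_i c_i * 1_{A_i} with disjoint A_i,
  integral f dm = sum_i c_i * m(A_i).
Lengths of the A_i:
  m(A_1) = -4 - (-6) = 2.
  m(A_2) = 0 - (-2) = 2.
  m(A_3) = 2 - 1/2 = 3/2.
Contributions c_i * m(A_i):
  (2) * (2) = 4.
  (-1/3) * (2) = -2/3.
  (1) * (3/2) = 3/2.
Total: 4 - 2/3 + 3/2 = 29/6.

29/6


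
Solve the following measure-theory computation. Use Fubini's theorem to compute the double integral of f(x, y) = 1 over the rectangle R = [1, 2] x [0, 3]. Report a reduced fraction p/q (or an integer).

f(x, y) is a tensor product of a function of x and a function of y, and both factors are bounded continuous (hence Lebesgue integrable) on the rectangle, so Fubini's theorem applies:
  integral_R f d(m x m) = (integral_a1^b1 1 dx) * (integral_a2^b2 1 dy).
Inner integral in x: integral_{1}^{2} 1 dx = (2^1 - 1^1)/1
  = 1.
Inner integral in y: integral_{0}^{3} 1 dy = (3^1 - 0^1)/1
  = 3.
Product: (1) * (3) = 3.

3


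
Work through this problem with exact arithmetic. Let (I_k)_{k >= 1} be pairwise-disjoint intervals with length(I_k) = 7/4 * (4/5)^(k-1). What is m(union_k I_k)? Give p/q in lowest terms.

By countable additivity of the Lebesgue measure on pairwise disjoint measurable sets,
  m(union_{k >= 1} I_k) = sum_{k >= 1} m(I_k) = sum_{k >= 1} a * r^(k-1),
  with a = 7/4 and r = 4/5.
Since 0 < r = 4/5 < 1, the geometric series converges:
  sum_{k >= 1} a * r^(k-1) = a / (1 - r).
  = 7/4 / (1 - 4/5)
  = 7/4 / (1/5)
  = 35/4.

35/4


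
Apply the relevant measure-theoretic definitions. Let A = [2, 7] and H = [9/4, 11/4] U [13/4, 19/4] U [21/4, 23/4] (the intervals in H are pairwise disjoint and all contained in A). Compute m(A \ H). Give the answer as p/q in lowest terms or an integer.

The ambient interval has length m(A) = 7 - 2 = 5.
Since the holes are disjoint and sit inside A, by finite additivity
  m(H) = sum_i (b_i - a_i), and m(A \ H) = m(A) - m(H).
Computing the hole measures:
  m(H_1) = 11/4 - 9/4 = 1/2.
  m(H_2) = 19/4 - 13/4 = 3/2.
  m(H_3) = 23/4 - 21/4 = 1/2.
Summed: m(H) = 1/2 + 3/2 + 1/2 = 5/2.
So m(A \ H) = 5 - 5/2 = 5/2.

5/2


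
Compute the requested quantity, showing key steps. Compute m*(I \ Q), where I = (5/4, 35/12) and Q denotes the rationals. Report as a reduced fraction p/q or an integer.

The interval I = (5/4, 35/12) has m(I) = 35/12 - 5/4 = 5/3 (endpoints are measure-zero, so open/closed/half-open agree). Write I = (I cap Q) u (I \ Q). The rationals in I are countable, so m*(I cap Q) = 0 (cover each rational by intervals whose total length is arbitrarily small). By countable subadditivity m*(I) <= m*(I cap Q) + m*(I \ Q), hence m*(I \ Q) >= m(I) = 5/3. The reverse inequality m*(I \ Q) <= m*(I) = 5/3 is trivial since (I \ Q) is a subset of I. Therefore m*(I \ Q) = 5/3.

5/3


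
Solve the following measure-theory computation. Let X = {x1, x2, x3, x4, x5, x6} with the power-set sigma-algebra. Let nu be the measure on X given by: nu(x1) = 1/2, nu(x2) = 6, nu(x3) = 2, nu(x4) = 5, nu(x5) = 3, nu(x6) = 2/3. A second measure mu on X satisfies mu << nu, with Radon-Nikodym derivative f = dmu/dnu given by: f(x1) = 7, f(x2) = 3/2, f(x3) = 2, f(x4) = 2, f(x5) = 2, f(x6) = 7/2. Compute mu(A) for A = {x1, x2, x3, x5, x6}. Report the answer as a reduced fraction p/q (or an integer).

By the defining property of the Radon-Nikodym derivative, for every measurable set A,
  mu(A) = integral_A f dnu.
Since nu is a discrete measure concentrated on the atoms of X, the integral over A reduces to the sum
  mu(A) = sum_{x in A} f(x) * nu({x}).
Computing each term:
  x1: f(x1) * nu(x1) = 7 * 1/2 = 7/2.
  x2: f(x2) * nu(x2) = 3/2 * 6 = 9.
  x3: f(x3) * nu(x3) = 2 * 2 = 4.
  x5: f(x5) * nu(x5) = 2 * 3 = 6.
  x6: f(x6) * nu(x6) = 7/2 * 2/3 = 7/3.
Summing: mu(A) = 7/2 + 9 + 4 + 6 + 7/3 = 149/6.

149/6


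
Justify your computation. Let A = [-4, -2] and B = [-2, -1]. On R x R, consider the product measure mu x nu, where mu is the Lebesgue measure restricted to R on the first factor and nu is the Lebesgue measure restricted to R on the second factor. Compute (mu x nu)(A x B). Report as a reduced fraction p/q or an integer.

For a measurable rectangle A x B, the product measure satisfies
  (mu x nu)(A x B) = mu(A) * nu(B).
  mu(A) = 2.
  nu(B) = 1.
  (mu x nu)(A x B) = 2 * 1 = 2.

2


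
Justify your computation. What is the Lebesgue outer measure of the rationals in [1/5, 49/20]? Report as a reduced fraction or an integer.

E = Q cap [1/5, 49/20] is a subset of Q, which is countable. Enumerate Q = {q_1, q_2, ...}; for any eps > 0, cover q_k by the open interval (q_k - eps/2^(k+1), q_k + eps/2^(k+1)), of length eps/2^k. The total cover length is sum_{k>=1} eps/2^k = eps. Hence m*(E) <= m*(Q) <= eps for every eps > 0, and since outer measure is non-negative, m*(E) = 0.

0


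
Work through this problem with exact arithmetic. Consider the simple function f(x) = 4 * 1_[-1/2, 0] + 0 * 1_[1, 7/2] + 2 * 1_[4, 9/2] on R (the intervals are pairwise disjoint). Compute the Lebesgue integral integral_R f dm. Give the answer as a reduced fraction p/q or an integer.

For a simple function f = sum_i c_i * 1_{A_i} with disjoint A_i,
  integral f dm = sum_i c_i * m(A_i).
Lengths of the A_i:
  m(A_1) = 0 - (-1/2) = 1/2.
  m(A_2) = 7/2 - 1 = 5/2.
  m(A_3) = 9/2 - 4 = 1/2.
Contributions c_i * m(A_i):
  (4) * (1/2) = 2.
  (0) * (5/2) = 0.
  (2) * (1/2) = 1.
Total: 2 + 0 + 1 = 3.

3


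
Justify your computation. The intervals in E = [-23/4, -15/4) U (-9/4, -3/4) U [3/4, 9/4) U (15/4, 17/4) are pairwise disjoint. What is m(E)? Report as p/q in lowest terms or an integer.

For pairwise disjoint intervals, m(union_i I_i) = sum_i m(I_i),
and m is invariant under swapping open/closed endpoints (single points have measure 0).
So m(E) = sum_i (b_i - a_i).
  I_1 has length -15/4 - (-23/4) = 2.
  I_2 has length -3/4 - (-9/4) = 3/2.
  I_3 has length 9/4 - 3/4 = 3/2.
  I_4 has length 17/4 - 15/4 = 1/2.
Summing:
  m(E) = 2 + 3/2 + 3/2 + 1/2 = 11/2.

11/2


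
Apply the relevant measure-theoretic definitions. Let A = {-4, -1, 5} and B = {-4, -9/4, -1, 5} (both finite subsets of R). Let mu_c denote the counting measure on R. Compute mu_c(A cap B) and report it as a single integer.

Counting measure on a finite set equals cardinality. mu_c(A cap B) = |A cap B| (elements appearing in both).
Enumerating the elements of A that also lie in B gives 3 element(s).
So mu_c(A cap B) = 3.

3


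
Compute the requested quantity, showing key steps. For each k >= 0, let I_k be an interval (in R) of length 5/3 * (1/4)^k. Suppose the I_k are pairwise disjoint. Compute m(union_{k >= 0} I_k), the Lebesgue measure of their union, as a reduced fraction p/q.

By countable additivity of the Lebesgue measure on pairwise disjoint measurable sets,
  m(union_{k >= 0} I_k) = sum_{k >= 0} m(I_k) = sum_{k >= 0} a * r^k,
  with a = 5/3 and r = 1/4.
Since 0 < r = 1/4 < 1, the geometric series converges:
  sum_{k >= 0} a * r^k = a / (1 - r).
  = 5/3 / (1 - 1/4)
  = 5/3 / (3/4)
  = 20/9.

20/9


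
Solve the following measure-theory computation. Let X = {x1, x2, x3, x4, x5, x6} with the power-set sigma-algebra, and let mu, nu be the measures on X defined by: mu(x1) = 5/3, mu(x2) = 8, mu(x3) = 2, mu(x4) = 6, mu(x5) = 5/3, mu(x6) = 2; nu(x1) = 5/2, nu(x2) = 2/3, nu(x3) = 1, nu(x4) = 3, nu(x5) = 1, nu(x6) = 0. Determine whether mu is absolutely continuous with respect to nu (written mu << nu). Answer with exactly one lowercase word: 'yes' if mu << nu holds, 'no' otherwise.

mu << nu means: every nu-null measurable set is also mu-null; equivalently, for every atom x, if nu({x}) = 0 then mu({x}) = 0.
Checking each atom:
  x1: nu = 5/2 > 0 -> no constraint.
  x2: nu = 2/3 > 0 -> no constraint.
  x3: nu = 1 > 0 -> no constraint.
  x4: nu = 3 > 0 -> no constraint.
  x5: nu = 1 > 0 -> no constraint.
  x6: nu = 0, mu = 2 > 0 -> violates mu << nu.
The atom(s) x6 violate the condition (nu = 0 but mu > 0). Therefore mu is NOT absolutely continuous w.r.t. nu.

no


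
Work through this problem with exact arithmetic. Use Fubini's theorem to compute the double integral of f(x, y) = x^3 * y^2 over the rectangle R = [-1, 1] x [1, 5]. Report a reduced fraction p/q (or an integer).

f(x, y) is a tensor product of a function of x and a function of y, and both factors are bounded continuous (hence Lebesgue integrable) on the rectangle, so Fubini's theorem applies:
  integral_R f d(m x m) = (integral_a1^b1 x^3 dx) * (integral_a2^b2 y^2 dy).
Inner integral in x: integral_{-1}^{1} x^3 dx = (1^4 - (-1)^4)/4
  = 0.
Inner integral in y: integral_{1}^{5} y^2 dy = (5^3 - 1^3)/3
  = 124/3.
Product: (0) * (124/3) = 0.

0


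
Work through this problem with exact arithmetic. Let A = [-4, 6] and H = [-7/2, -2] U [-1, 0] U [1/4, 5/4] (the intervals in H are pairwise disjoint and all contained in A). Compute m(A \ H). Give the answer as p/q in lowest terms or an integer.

The ambient interval has length m(A) = 6 - (-4) = 10.
Since the holes are disjoint and sit inside A, by finite additivity
  m(H) = sum_i (b_i - a_i), and m(A \ H) = m(A) - m(H).
Computing the hole measures:
  m(H_1) = -2 - (-7/2) = 3/2.
  m(H_2) = 0 - (-1) = 1.
  m(H_3) = 5/4 - 1/4 = 1.
Summed: m(H) = 3/2 + 1 + 1 = 7/2.
So m(A \ H) = 10 - 7/2 = 13/2.

13/2


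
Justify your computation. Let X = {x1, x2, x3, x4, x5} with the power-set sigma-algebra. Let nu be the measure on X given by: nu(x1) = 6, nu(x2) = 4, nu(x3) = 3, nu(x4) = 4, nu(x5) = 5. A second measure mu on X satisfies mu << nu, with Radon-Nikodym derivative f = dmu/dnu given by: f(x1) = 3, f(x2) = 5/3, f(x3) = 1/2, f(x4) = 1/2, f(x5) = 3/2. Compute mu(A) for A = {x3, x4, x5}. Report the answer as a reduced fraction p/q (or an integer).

By the defining property of the Radon-Nikodym derivative, for every measurable set A,
  mu(A) = integral_A f dnu.
Since nu is a discrete measure concentrated on the atoms of X, the integral over A reduces to the sum
  mu(A) = sum_{x in A} f(x) * nu({x}).
Computing each term:
  x3: f(x3) * nu(x3) = 1/2 * 3 = 3/2.
  x4: f(x4) * nu(x4) = 1/2 * 4 = 2.
  x5: f(x5) * nu(x5) = 3/2 * 5 = 15/2.
Summing: mu(A) = 3/2 + 2 + 15/2 = 11.

11


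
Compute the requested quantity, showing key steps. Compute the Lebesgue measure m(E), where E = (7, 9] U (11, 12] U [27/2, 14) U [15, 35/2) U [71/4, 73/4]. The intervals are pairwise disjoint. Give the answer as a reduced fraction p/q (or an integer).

For pairwise disjoint intervals, m(union_i I_i) = sum_i m(I_i),
and m is invariant under swapping open/closed endpoints (single points have measure 0).
So m(E) = sum_i (b_i - a_i).
  I_1 has length 9 - 7 = 2.
  I_2 has length 12 - 11 = 1.
  I_3 has length 14 - 27/2 = 1/2.
  I_4 has length 35/2 - 15 = 5/2.
  I_5 has length 73/4 - 71/4 = 1/2.
Summing:
  m(E) = 2 + 1 + 1/2 + 5/2 + 1/2 = 13/2.

13/2


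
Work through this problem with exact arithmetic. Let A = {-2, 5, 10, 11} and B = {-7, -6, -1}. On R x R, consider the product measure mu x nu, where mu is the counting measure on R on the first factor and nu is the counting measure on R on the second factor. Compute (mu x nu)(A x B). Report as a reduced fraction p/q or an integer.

For a measurable rectangle A x B, the product measure satisfies
  (mu x nu)(A x B) = mu(A) * nu(B).
  mu(A) = 4.
  nu(B) = 3.
  (mu x nu)(A x B) = 4 * 3 = 12.

12


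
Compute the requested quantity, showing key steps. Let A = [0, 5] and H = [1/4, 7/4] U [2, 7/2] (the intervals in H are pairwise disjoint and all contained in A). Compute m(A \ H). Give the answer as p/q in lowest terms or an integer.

The ambient interval has length m(A) = 5 - 0 = 5.
Since the holes are disjoint and sit inside A, by finite additivity
  m(H) = sum_i (b_i - a_i), and m(A \ H) = m(A) - m(H).
Computing the hole measures:
  m(H_1) = 7/4 - 1/4 = 3/2.
  m(H_2) = 7/2 - 2 = 3/2.
Summed: m(H) = 3/2 + 3/2 = 3.
So m(A \ H) = 5 - 3 = 2.

2


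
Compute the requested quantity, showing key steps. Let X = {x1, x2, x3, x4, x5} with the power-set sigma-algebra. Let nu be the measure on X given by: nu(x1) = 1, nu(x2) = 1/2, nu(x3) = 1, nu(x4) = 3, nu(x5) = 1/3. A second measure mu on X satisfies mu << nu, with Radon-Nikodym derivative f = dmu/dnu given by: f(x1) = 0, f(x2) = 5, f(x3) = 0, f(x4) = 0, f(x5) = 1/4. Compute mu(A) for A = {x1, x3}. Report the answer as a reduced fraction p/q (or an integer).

By the defining property of the Radon-Nikodym derivative, for every measurable set A,
  mu(A) = integral_A f dnu.
Since nu is a discrete measure concentrated on the atoms of X, the integral over A reduces to the sum
  mu(A) = sum_{x in A} f(x) * nu({x}).
Computing each term:
  x1: f(x1) * nu(x1) = 0 * 1 = 0.
  x3: f(x3) * nu(x3) = 0 * 1 = 0.
Summing: mu(A) = 0 + 0 = 0.

0


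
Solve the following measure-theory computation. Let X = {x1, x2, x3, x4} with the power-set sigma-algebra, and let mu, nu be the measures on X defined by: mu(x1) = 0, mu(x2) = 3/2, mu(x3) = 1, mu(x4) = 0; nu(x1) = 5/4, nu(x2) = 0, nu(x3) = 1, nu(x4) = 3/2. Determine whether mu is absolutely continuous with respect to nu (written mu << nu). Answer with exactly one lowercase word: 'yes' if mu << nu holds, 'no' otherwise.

mu << nu means: every nu-null measurable set is also mu-null; equivalently, for every atom x, if nu({x}) = 0 then mu({x}) = 0.
Checking each atom:
  x1: nu = 5/4 > 0 -> no constraint.
  x2: nu = 0, mu = 3/2 > 0 -> violates mu << nu.
  x3: nu = 1 > 0 -> no constraint.
  x4: nu = 3/2 > 0 -> no constraint.
The atom(s) x2 violate the condition (nu = 0 but mu > 0). Therefore mu is NOT absolutely continuous w.r.t. nu.

no


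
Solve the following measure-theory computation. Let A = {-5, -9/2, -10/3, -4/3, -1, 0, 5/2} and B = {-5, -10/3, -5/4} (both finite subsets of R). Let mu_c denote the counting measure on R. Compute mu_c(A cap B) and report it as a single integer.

Counting measure on a finite set equals cardinality. mu_c(A cap B) = |A cap B| (elements appearing in both).
Enumerating the elements of A that also lie in B gives 2 element(s).
So mu_c(A cap B) = 2.

2


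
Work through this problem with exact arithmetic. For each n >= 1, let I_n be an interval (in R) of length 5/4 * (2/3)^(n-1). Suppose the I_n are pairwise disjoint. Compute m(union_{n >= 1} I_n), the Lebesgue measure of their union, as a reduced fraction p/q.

By countable additivity of the Lebesgue measure on pairwise disjoint measurable sets,
  m(union_{n >= 1} I_n) = sum_{n >= 1} m(I_n) = sum_{n >= 1} a * r^(n-1),
  with a = 5/4 and r = 2/3.
Since 0 < r = 2/3 < 1, the geometric series converges:
  sum_{n >= 1} a * r^(n-1) = a / (1 - r).
  = 5/4 / (1 - 2/3)
  = 5/4 / (1/3)
  = 15/4.

15/4


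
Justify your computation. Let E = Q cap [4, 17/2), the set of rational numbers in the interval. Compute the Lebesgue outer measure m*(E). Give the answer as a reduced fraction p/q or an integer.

E = Q cap [4, 17/2) is a subset of Q, which is countable. Enumerate Q = {q_1, q_2, ...}; for any eps > 0, cover q_k by the open interval (q_k - eps/2^(k+1), q_k + eps/2^(k+1)), of length eps/2^k. The total cover length is sum_{k>=1} eps/2^k = eps. Hence m*(E) <= m*(Q) <= eps for every eps > 0, and since outer measure is non-negative, m*(E) = 0.

0


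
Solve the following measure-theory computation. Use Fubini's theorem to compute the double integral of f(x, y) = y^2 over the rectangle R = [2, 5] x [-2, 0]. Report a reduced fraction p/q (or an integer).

f(x, y) is a tensor product of a function of x and a function of y, and both factors are bounded continuous (hence Lebesgue integrable) on the rectangle, so Fubini's theorem applies:
  integral_R f d(m x m) = (integral_a1^b1 1 dx) * (integral_a2^b2 y^2 dy).
Inner integral in x: integral_{2}^{5} 1 dx = (5^1 - 2^1)/1
  = 3.
Inner integral in y: integral_{-2}^{0} y^2 dy = (0^3 - (-2)^3)/3
  = 8/3.
Product: (3) * (8/3) = 8.

8


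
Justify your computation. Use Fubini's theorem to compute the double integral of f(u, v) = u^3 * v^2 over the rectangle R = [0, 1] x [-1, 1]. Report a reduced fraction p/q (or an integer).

f(u, v) is a tensor product of a function of u and a function of v, and both factors are bounded continuous (hence Lebesgue integrable) on the rectangle, so Fubini's theorem applies:
  integral_R f d(m x m) = (integral_a1^b1 u^3 du) * (integral_a2^b2 v^2 dv).
Inner integral in u: integral_{0}^{1} u^3 du = (1^4 - 0^4)/4
  = 1/4.
Inner integral in v: integral_{-1}^{1} v^2 dv = (1^3 - (-1)^3)/3
  = 2/3.
Product: (1/4) * (2/3) = 1/6.

1/6


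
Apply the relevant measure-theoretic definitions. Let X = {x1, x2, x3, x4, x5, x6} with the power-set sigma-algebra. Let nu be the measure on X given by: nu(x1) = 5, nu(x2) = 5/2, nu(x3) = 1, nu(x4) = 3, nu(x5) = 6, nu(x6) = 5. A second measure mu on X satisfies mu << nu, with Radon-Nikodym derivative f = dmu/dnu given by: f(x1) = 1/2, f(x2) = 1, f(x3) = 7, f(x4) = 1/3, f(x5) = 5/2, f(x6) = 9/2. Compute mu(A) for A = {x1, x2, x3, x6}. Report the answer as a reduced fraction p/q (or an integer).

By the defining property of the Radon-Nikodym derivative, for every measurable set A,
  mu(A) = integral_A f dnu.
Since nu is a discrete measure concentrated on the atoms of X, the integral over A reduces to the sum
  mu(A) = sum_{x in A} f(x) * nu({x}).
Computing each term:
  x1: f(x1) * nu(x1) = 1/2 * 5 = 5/2.
  x2: f(x2) * nu(x2) = 1 * 5/2 = 5/2.
  x3: f(x3) * nu(x3) = 7 * 1 = 7.
  x6: f(x6) * nu(x6) = 9/2 * 5 = 45/2.
Summing: mu(A) = 5/2 + 5/2 + 7 + 45/2 = 69/2.

69/2


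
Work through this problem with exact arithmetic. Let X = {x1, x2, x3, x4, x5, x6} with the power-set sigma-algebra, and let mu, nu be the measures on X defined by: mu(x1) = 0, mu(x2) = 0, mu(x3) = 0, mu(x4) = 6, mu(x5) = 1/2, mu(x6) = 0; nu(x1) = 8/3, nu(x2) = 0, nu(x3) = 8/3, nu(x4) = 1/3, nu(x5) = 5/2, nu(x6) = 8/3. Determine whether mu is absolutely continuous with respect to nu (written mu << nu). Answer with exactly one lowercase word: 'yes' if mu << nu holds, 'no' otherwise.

mu << nu means: every nu-null measurable set is also mu-null; equivalently, for every atom x, if nu({x}) = 0 then mu({x}) = 0.
Checking each atom:
  x1: nu = 8/3 > 0 -> no constraint.
  x2: nu = 0, mu = 0 -> consistent with mu << nu.
  x3: nu = 8/3 > 0 -> no constraint.
  x4: nu = 1/3 > 0 -> no constraint.
  x5: nu = 5/2 > 0 -> no constraint.
  x6: nu = 8/3 > 0 -> no constraint.
No atom violates the condition. Therefore mu << nu.

yes


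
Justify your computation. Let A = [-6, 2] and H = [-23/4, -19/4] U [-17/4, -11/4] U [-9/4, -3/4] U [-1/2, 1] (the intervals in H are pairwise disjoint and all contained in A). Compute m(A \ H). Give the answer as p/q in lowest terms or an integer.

The ambient interval has length m(A) = 2 - (-6) = 8.
Since the holes are disjoint and sit inside A, by finite additivity
  m(H) = sum_i (b_i - a_i), and m(A \ H) = m(A) - m(H).
Computing the hole measures:
  m(H_1) = -19/4 - (-23/4) = 1.
  m(H_2) = -11/4 - (-17/4) = 3/2.
  m(H_3) = -3/4 - (-9/4) = 3/2.
  m(H_4) = 1 - (-1/2) = 3/2.
Summed: m(H) = 1 + 3/2 + 3/2 + 3/2 = 11/2.
So m(A \ H) = 8 - 11/2 = 5/2.

5/2


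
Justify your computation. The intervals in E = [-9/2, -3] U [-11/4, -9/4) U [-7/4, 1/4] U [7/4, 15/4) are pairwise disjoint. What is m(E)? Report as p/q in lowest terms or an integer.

For pairwise disjoint intervals, m(union_i I_i) = sum_i m(I_i),
and m is invariant under swapping open/closed endpoints (single points have measure 0).
So m(E) = sum_i (b_i - a_i).
  I_1 has length -3 - (-9/2) = 3/2.
  I_2 has length -9/4 - (-11/4) = 1/2.
  I_3 has length 1/4 - (-7/4) = 2.
  I_4 has length 15/4 - 7/4 = 2.
Summing:
  m(E) = 3/2 + 1/2 + 2 + 2 = 6.

6


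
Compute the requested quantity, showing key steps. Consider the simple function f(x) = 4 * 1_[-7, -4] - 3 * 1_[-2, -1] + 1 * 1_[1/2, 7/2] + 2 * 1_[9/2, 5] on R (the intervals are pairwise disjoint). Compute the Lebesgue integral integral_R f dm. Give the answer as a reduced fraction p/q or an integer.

For a simple function f = sum_i c_i * 1_{A_i} with disjoint A_i,
  integral f dm = sum_i c_i * m(A_i).
Lengths of the A_i:
  m(A_1) = -4 - (-7) = 3.
  m(A_2) = -1 - (-2) = 1.
  m(A_3) = 7/2 - 1/2 = 3.
  m(A_4) = 5 - 9/2 = 1/2.
Contributions c_i * m(A_i):
  (4) * (3) = 12.
  (-3) * (1) = -3.
  (1) * (3) = 3.
  (2) * (1/2) = 1.
Total: 12 - 3 + 3 + 1 = 13.

13


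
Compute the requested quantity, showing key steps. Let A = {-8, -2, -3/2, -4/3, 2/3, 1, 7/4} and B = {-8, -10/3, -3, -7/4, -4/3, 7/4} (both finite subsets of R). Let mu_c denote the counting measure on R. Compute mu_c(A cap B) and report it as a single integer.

Counting measure on a finite set equals cardinality. mu_c(A cap B) = |A cap B| (elements appearing in both).
Enumerating the elements of A that also lie in B gives 3 element(s).
So mu_c(A cap B) = 3.

3


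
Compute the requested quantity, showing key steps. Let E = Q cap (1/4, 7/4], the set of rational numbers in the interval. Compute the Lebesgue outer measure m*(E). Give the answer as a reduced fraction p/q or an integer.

Q cap (1/4, 7/4] is countable; list its elements as q_1, q_2, ... . Fix eps > 0 and cover the k-th point by an interval of length eps * 2^(-k). The cover has total length eps * sum_{k>=1} 2^(-k) = eps, so by definition of outer measure m*(Q cap (1/4, 7/4]) <= eps. Since eps was arbitrary and m* >= 0, the outer measure is 0.

0


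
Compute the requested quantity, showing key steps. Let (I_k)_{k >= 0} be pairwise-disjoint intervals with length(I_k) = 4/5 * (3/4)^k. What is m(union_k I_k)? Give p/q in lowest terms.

By countable additivity of the Lebesgue measure on pairwise disjoint measurable sets,
  m(union_{k >= 0} I_k) = sum_{k >= 0} m(I_k) = sum_{k >= 0} a * r^k,
  with a = 4/5 and r = 3/4.
Since 0 < r = 3/4 < 1, the geometric series converges:
  sum_{k >= 0} a * r^k = a / (1 - r).
  = 4/5 / (1 - 3/4)
  = 4/5 / (1/4)
  = 16/5.

16/5


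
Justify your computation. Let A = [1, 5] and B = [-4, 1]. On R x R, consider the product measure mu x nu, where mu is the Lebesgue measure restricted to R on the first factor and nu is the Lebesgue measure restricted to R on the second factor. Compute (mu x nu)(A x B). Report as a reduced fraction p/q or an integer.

For a measurable rectangle A x B, the product measure satisfies
  (mu x nu)(A x B) = mu(A) * nu(B).
  mu(A) = 4.
  nu(B) = 5.
  (mu x nu)(A x B) = 4 * 5 = 20.

20


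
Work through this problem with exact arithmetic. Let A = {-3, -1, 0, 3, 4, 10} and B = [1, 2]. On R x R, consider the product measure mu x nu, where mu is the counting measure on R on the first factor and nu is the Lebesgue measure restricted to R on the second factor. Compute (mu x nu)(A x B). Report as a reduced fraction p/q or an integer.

For a measurable rectangle A x B, the product measure satisfies
  (mu x nu)(A x B) = mu(A) * nu(B).
  mu(A) = 6.
  nu(B) = 1.
  (mu x nu)(A x B) = 6 * 1 = 6.

6


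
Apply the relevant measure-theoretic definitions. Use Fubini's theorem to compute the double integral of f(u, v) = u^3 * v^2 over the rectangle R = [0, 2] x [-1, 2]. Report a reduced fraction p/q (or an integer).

f(u, v) is a tensor product of a function of u and a function of v, and both factors are bounded continuous (hence Lebesgue integrable) on the rectangle, so Fubini's theorem applies:
  integral_R f d(m x m) = (integral_a1^b1 u^3 du) * (integral_a2^b2 v^2 dv).
Inner integral in u: integral_{0}^{2} u^3 du = (2^4 - 0^4)/4
  = 4.
Inner integral in v: integral_{-1}^{2} v^2 dv = (2^3 - (-1)^3)/3
  = 3.
Product: (4) * (3) = 12.

12


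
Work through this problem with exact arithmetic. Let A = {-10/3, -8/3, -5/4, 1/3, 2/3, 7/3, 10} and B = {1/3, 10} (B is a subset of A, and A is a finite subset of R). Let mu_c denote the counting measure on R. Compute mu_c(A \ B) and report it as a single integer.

Counting measure assigns mu_c(E) = |E| (number of elements) when E is finite. For B subset A, A \ B is the set of elements of A not in B, so |A \ B| = |A| - |B|.
|A| = 7, |B| = 2, so mu_c(A \ B) = 7 - 2 = 5.

5


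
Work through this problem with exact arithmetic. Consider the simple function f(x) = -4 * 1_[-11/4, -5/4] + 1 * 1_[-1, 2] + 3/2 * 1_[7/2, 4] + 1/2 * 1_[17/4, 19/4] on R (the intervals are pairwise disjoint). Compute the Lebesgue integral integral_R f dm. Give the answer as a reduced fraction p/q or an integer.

For a simple function f = sum_i c_i * 1_{A_i} with disjoint A_i,
  integral f dm = sum_i c_i * m(A_i).
Lengths of the A_i:
  m(A_1) = -5/4 - (-11/4) = 3/2.
  m(A_2) = 2 - (-1) = 3.
  m(A_3) = 4 - 7/2 = 1/2.
  m(A_4) = 19/4 - 17/4 = 1/2.
Contributions c_i * m(A_i):
  (-4) * (3/2) = -6.
  (1) * (3) = 3.
  (3/2) * (1/2) = 3/4.
  (1/2) * (1/2) = 1/4.
Total: -6 + 3 + 3/4 + 1/4 = -2.

-2


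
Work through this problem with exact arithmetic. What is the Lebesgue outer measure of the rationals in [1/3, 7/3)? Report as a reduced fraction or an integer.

E = Q cap [1/3, 7/3) is a subset of Q, which is countable. Enumerate Q = {q_1, q_2, ...}; for any eps > 0, cover q_k by the open interval (q_k - eps/2^(k+1), q_k + eps/2^(k+1)), of length eps/2^k. The total cover length is sum_{k>=1} eps/2^k = eps. Hence m*(E) <= m*(Q) <= eps for every eps > 0, and since outer measure is non-negative, m*(E) = 0.

0


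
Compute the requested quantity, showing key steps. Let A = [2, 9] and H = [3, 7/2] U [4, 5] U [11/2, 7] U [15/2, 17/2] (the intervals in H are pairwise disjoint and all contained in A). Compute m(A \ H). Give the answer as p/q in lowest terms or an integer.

The ambient interval has length m(A) = 9 - 2 = 7.
Since the holes are disjoint and sit inside A, by finite additivity
  m(H) = sum_i (b_i - a_i), and m(A \ H) = m(A) - m(H).
Computing the hole measures:
  m(H_1) = 7/2 - 3 = 1/2.
  m(H_2) = 5 - 4 = 1.
  m(H_3) = 7 - 11/2 = 3/2.
  m(H_4) = 17/2 - 15/2 = 1.
Summed: m(H) = 1/2 + 1 + 3/2 + 1 = 4.
So m(A \ H) = 7 - 4 = 3.

3
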